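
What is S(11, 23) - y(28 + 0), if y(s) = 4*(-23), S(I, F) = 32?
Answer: 124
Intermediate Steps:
y(s) = -92
S(11, 23) - y(28 + 0) = 32 - 1*(-92) = 32 + 92 = 124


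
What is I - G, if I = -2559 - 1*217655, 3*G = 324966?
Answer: -328536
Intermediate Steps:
G = 108322 (G = (⅓)*324966 = 108322)
I = -220214 (I = -2559 - 217655 = -220214)
I - G = -220214 - 1*108322 = -220214 - 108322 = -328536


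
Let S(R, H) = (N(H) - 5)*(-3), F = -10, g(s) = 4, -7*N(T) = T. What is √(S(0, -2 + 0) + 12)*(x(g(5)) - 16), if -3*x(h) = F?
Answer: -38*√1281/21 ≈ -64.765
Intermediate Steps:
N(T) = -T/7
S(R, H) = 15 + 3*H/7 (S(R, H) = (-H/7 - 5)*(-3) = (-5 - H/7)*(-3) = 15 + 3*H/7)
x(h) = 10/3 (x(h) = -⅓*(-10) = 10/3)
√(S(0, -2 + 0) + 12)*(x(g(5)) - 16) = √((15 + 3*(-2 + 0)/7) + 12)*(10/3 - 16) = √((15 + (3/7)*(-2)) + 12)*(-38/3) = √((15 - 6/7) + 12)*(-38/3) = √(99/7 + 12)*(-38/3) = √(183/7)*(-38/3) = (√1281/7)*(-38/3) = -38*√1281/21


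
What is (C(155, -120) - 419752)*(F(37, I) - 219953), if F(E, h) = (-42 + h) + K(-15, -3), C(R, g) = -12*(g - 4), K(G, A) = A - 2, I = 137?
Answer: 91960777832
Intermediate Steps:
K(G, A) = -2 + A
C(R, g) = 48 - 12*g (C(R, g) = -12*(-4 + g) = 48 - 12*g)
F(E, h) = -47 + h (F(E, h) = (-42 + h) + (-2 - 3) = (-42 + h) - 5 = -47 + h)
(C(155, -120) - 419752)*(F(37, I) - 219953) = ((48 - 12*(-120)) - 419752)*((-47 + 137) - 219953) = ((48 + 1440) - 419752)*(90 - 219953) = (1488 - 419752)*(-219863) = -418264*(-219863) = 91960777832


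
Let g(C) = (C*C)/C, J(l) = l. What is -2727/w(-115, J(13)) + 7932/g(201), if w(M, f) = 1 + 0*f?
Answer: -180065/67 ≈ -2687.5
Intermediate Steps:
g(C) = C (g(C) = C²/C = C)
w(M, f) = 1 (w(M, f) = 1 + 0 = 1)
-2727/w(-115, J(13)) + 7932/g(201) = -2727/1 + 7932/201 = -2727*1 + 7932*(1/201) = -2727 + 2644/67 = -180065/67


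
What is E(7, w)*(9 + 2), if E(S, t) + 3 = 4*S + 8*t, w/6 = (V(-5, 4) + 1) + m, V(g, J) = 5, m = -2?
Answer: 2387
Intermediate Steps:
w = 24 (w = 6*((5 + 1) - 2) = 6*(6 - 2) = 6*4 = 24)
E(S, t) = -3 + 4*S + 8*t (E(S, t) = -3 + (4*S + 8*t) = -3 + 4*S + 8*t)
E(7, w)*(9 + 2) = (-3 + 4*7 + 8*24)*(9 + 2) = (-3 + 28 + 192)*11 = 217*11 = 2387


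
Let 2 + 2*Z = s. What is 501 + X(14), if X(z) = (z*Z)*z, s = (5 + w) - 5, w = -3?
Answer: 11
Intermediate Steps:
s = -3 (s = (5 - 3) - 5 = 2 - 5 = -3)
Z = -5/2 (Z = -1 + (1/2)*(-3) = -1 - 3/2 = -5/2 ≈ -2.5000)
X(z) = -5*z**2/2 (X(z) = (z*(-5/2))*z = (-5*z/2)*z = -5*z**2/2)
501 + X(14) = 501 - 5/2*14**2 = 501 - 5/2*196 = 501 - 490 = 11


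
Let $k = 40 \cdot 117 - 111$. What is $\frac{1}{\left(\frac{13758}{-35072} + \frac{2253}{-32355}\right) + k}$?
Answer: $\frac{189125760}{864028237889} \approx 0.00021889$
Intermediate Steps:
$k = 4569$ ($k = 4680 - 111 = 4569$)
$\frac{1}{\left(\frac{13758}{-35072} + \frac{2253}{-32355}\right) + k} = \frac{1}{\left(\frac{13758}{-35072} + \frac{2253}{-32355}\right) + 4569} = \frac{1}{\left(13758 \left(- \frac{1}{35072}\right) + 2253 \left(- \frac{1}{32355}\right)\right) + 4569} = \frac{1}{\left(- \frac{6879}{17536} - \frac{751}{10785}\right) + 4569} = \frac{1}{- \frac{87359551}{189125760} + 4569} = \frac{1}{\frac{864028237889}{189125760}} = \frac{189125760}{864028237889}$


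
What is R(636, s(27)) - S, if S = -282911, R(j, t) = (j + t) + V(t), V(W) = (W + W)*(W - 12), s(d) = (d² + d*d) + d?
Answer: 4659842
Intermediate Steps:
s(d) = d + 2*d² (s(d) = (d² + d²) + d = 2*d² + d = d + 2*d²)
V(W) = 2*W*(-12 + W) (V(W) = (2*W)*(-12 + W) = 2*W*(-12 + W))
R(j, t) = j + t + 2*t*(-12 + t) (R(j, t) = (j + t) + 2*t*(-12 + t) = j + t + 2*t*(-12 + t))
R(636, s(27)) - S = (636 + 27*(1 + 2*27) + 2*(27*(1 + 2*27))*(-12 + 27*(1 + 2*27))) - 1*(-282911) = (636 + 27*(1 + 54) + 2*(27*(1 + 54))*(-12 + 27*(1 + 54))) + 282911 = (636 + 27*55 + 2*(27*55)*(-12 + 27*55)) + 282911 = (636 + 1485 + 2*1485*(-12 + 1485)) + 282911 = (636 + 1485 + 2*1485*1473) + 282911 = (636 + 1485 + 4374810) + 282911 = 4376931 + 282911 = 4659842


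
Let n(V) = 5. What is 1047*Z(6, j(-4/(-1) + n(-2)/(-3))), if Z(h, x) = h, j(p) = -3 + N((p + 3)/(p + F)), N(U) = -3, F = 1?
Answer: 6282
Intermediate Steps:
j(p) = -6 (j(p) = -3 - 3 = -6)
1047*Z(6, j(-4/(-1) + n(-2)/(-3))) = 1047*6 = 6282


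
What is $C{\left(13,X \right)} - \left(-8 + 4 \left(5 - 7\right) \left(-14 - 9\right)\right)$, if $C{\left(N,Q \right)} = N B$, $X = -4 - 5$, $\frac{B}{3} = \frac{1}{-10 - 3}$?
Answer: $-179$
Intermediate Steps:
$B = - \frac{3}{13}$ ($B = \frac{3}{-10 - 3} = \frac{3}{-13} = 3 \left(- \frac{1}{13}\right) = - \frac{3}{13} \approx -0.23077$)
$X = -9$ ($X = -4 - 5 = -9$)
$C{\left(N,Q \right)} = - \frac{3 N}{13}$ ($C{\left(N,Q \right)} = N \left(- \frac{3}{13}\right) = - \frac{3 N}{13}$)
$C{\left(13,X \right)} - \left(-8 + 4 \left(5 - 7\right) \left(-14 - 9\right)\right) = \left(- \frac{3}{13}\right) 13 - \left(-8 + 4 \left(5 - 7\right) \left(-14 - 9\right)\right) = -3 - \left(-8 + 4 \left(\left(-2\right) \left(-23\right)\right)\right) = -3 - \left(-8 + 4 \cdot 46\right) = -3 - \left(-8 + 184\right) = -3 - 176 = -179$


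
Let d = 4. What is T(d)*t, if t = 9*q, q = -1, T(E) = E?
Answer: -36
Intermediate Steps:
t = -9 (t = 9*(-1) = -9)
T(d)*t = 4*(-9) = -36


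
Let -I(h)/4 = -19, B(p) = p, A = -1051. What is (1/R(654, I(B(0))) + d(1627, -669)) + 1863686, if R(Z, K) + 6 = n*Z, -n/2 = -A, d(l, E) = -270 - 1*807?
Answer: 2560554668825/1374714 ≈ 1.8626e+6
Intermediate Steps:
d(l, E) = -1077 (d(l, E) = -270 - 807 = -1077)
I(h) = 76 (I(h) = -4*(-19) = 76)
n = -2102 (n = -(-2)*(-1051) = -2*1051 = -2102)
R(Z, K) = -6 - 2102*Z
(1/R(654, I(B(0))) + d(1627, -669)) + 1863686 = (1/(-6 - 2102*654) - 1077) + 1863686 = (1/(-6 - 1374708) - 1077) + 1863686 = (1/(-1374714) - 1077) + 1863686 = (-1/1374714 - 1077) + 1863686 = -1480566979/1374714 + 1863686 = 2560554668825/1374714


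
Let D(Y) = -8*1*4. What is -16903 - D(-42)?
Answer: -16871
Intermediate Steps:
D(Y) = -32 (D(Y) = -8*4 = -32)
-16903 - D(-42) = -16903 - 1*(-32) = -16903 + 32 = -16871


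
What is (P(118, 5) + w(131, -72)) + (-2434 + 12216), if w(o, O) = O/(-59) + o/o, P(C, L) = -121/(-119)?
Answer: 68702150/7021 ≈ 9785.2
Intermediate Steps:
P(C, L) = 121/119 (P(C, L) = -121*(-1/119) = 121/119)
w(o, O) = 1 - O/59 (w(o, O) = O*(-1/59) + 1 = -O/59 + 1 = 1 - O/59)
(P(118, 5) + w(131, -72)) + (-2434 + 12216) = (121/119 + (1 - 1/59*(-72))) + (-2434 + 12216) = (121/119 + (1 + 72/59)) + 9782 = (121/119 + 131/59) + 9782 = 22728/7021 + 9782 = 68702150/7021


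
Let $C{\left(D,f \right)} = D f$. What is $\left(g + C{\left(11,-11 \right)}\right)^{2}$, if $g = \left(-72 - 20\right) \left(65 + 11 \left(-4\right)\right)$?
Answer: $4214809$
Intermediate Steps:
$g = -1932$ ($g = - 92 \left(65 - 44\right) = \left(-92\right) 21 = -1932$)
$\left(g + C{\left(11,-11 \right)}\right)^{2} = \left(-1932 + 11 \left(-11\right)\right)^{2} = \left(-1932 - 121\right)^{2} = \left(-2053\right)^{2} = 4214809$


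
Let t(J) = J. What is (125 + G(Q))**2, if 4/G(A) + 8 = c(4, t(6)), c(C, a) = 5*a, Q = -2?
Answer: 1896129/121 ≈ 15670.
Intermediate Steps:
G(A) = 2/11 (G(A) = 4/(-8 + 5*6) = 4/(-8 + 30) = 4/22 = 4*(1/22) = 2/11)
(125 + G(Q))**2 = (125 + 2/11)**2 = (1377/11)**2 = 1896129/121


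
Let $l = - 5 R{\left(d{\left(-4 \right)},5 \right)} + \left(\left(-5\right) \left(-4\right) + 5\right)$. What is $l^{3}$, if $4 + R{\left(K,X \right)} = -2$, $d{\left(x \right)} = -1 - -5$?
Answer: $166375$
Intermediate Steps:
$d{\left(x \right)} = 4$ ($d{\left(x \right)} = -1 + 5 = 4$)
$R{\left(K,X \right)} = -6$ ($R{\left(K,X \right)} = -4 - 2 = -6$)
$l = 55$ ($l = \left(-5\right) \left(-6\right) + \left(\left(-5\right) \left(-4\right) + 5\right) = 30 + \left(20 + 5\right) = 30 + 25 = 55$)
$l^{3} = 55^{3} = 166375$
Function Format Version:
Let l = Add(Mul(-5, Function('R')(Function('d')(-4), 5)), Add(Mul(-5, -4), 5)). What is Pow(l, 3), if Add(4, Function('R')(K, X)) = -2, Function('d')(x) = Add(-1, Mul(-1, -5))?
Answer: 166375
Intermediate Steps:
Function('d')(x) = 4 (Function('d')(x) = Add(-1, 5) = 4)
Function('R')(K, X) = -6 (Function('R')(K, X) = Add(-4, -2) = -6)
l = 55 (l = Add(Mul(-5, -6), Add(Mul(-5, -4), 5)) = Add(30, Add(20, 5)) = Add(30, 25) = 55)
Pow(l, 3) = Pow(55, 3) = 166375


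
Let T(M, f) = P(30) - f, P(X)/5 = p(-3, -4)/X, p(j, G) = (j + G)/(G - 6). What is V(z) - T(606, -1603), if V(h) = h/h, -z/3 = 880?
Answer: -96127/60 ≈ -1602.1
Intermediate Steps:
p(j, G) = (G + j)/(-6 + G)
z = -2640 (z = -3*880 = -2640)
P(X) = 7/(2*X) (P(X) = 5*(((-4 - 3)/(-6 - 4))/X) = 5*((-7/(-10))/X) = 5*((-⅒*(-7))/X) = 5*(7/(10*X)) = 7/(2*X))
T(M, f) = 7/60 - f (T(M, f) = (7/2)/30 - f = (7/2)*(1/30) - f = 7/60 - f)
V(h) = 1
V(z) - T(606, -1603) = 1 - (7/60 - 1*(-1603)) = 1 - (7/60 + 1603) = 1 - 1*96187/60 = 1 - 96187/60 = -96127/60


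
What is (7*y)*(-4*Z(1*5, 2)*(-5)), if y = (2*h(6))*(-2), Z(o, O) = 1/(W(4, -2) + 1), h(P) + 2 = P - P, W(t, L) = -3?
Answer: -560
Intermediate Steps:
h(P) = -2 (h(P) = -2 + (P - P) = -2 + 0 = -2)
Z(o, O) = -½ (Z(o, O) = 1/(-3 + 1) = 1/(-2) = -½)
y = 8 (y = (2*(-2))*(-2) = -4*(-2) = 8)
(7*y)*(-4*Z(1*5, 2)*(-5)) = (7*8)*(-4*(-½)*(-5)) = 56*(2*(-5)) = 56*(-10) = -560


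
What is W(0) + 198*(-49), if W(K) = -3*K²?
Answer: -9702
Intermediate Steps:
W(0) + 198*(-49) = -3*0² + 198*(-49) = -3*0 - 9702 = 0 - 9702 = -9702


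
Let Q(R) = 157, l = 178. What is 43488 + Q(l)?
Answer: 43645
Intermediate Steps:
43488 + Q(l) = 43488 + 157 = 43645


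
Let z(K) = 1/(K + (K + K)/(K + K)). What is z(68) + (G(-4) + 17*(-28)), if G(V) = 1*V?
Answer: -33119/69 ≈ -479.99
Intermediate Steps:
G(V) = V
z(K) = 1/(1 + K) (z(K) = 1/(K + (2*K)/((2*K))) = 1/(K + (2*K)*(1/(2*K))) = 1/(K + 1) = 1/(1 + K))
z(68) + (G(-4) + 17*(-28)) = 1/(1 + 68) + (-4 + 17*(-28)) = 1/69 + (-4 - 476) = 1/69 - 480 = -33119/69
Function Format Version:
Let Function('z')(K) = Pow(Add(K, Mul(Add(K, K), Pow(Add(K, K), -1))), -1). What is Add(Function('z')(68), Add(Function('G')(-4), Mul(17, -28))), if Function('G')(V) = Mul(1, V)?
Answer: Rational(-33119, 69) ≈ -479.99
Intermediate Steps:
Function('G')(V) = V
Function('z')(K) = Pow(Add(1, K), -1) (Function('z')(K) = Pow(Add(K, Mul(Mul(2, K), Pow(Mul(2, K), -1))), -1) = Pow(Add(K, Mul(Mul(2, K), Mul(Rational(1, 2), Pow(K, -1)))), -1) = Pow(Add(K, 1), -1) = Pow(Add(1, K), -1))
Add(Function('z')(68), Add(Function('G')(-4), Mul(17, -28))) = Add(Pow(Add(1, 68), -1), Add(-4, Mul(17, -28))) = Add(Pow(69, -1), Add(-4, -476)) = Add(Rational(1, 69), -480) = Rational(-33119, 69)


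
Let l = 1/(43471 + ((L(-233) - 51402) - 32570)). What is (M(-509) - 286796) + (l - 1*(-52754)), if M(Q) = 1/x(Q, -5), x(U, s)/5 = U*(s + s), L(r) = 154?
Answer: -240321615993403/1026831150 ≈ -2.3404e+5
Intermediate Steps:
x(U, s) = 10*U*s (x(U, s) = 5*(U*(s + s)) = 5*(U*(2*s)) = 5*(2*U*s) = 10*U*s)
l = -1/40347 (l = 1/(43471 + ((154 - 51402) - 32570)) = 1/(43471 + (-51248 - 32570)) = 1/(43471 - 83818) = 1/(-40347) = -1/40347 ≈ -2.4785e-5)
M(Q) = -1/(50*Q) (M(Q) = 1/(10*Q*(-5)) = 1/(-50*Q) = -1/(50*Q))
(M(-509) - 286796) + (l - 1*(-52754)) = (-1/50/(-509) - 286796) + (-1/40347 - 1*(-52754)) = (-1/50*(-1/509) - 286796) + (-1/40347 + 52754) = (1/25450 - 286796) + 2128465637/40347 = -7298958199/25450 + 2128465637/40347 = -240321615993403/1026831150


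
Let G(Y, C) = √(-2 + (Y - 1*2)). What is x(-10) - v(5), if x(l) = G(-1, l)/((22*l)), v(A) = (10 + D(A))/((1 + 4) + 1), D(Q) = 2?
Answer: -2 - I*√5/220 ≈ -2.0 - 0.010164*I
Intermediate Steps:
G(Y, C) = √(-4 + Y) (G(Y, C) = √(-2 + (Y - 2)) = √(-2 + (-2 + Y)) = √(-4 + Y))
v(A) = 2 (v(A) = (10 + 2)/((1 + 4) + 1) = 12/(5 + 1) = 12/6 = 12*(⅙) = 2)
x(l) = I*√5/(22*l) (x(l) = √(-4 - 1)/((22*l)) = √(-5)*(1/(22*l)) = (I*√5)*(1/(22*l)) = I*√5/(22*l))
x(-10) - v(5) = (1/22)*I*√5/(-10) - 1*2 = (1/22)*I*√5*(-⅒) - 2 = -I*√5/220 - 2 = -2 - I*√5/220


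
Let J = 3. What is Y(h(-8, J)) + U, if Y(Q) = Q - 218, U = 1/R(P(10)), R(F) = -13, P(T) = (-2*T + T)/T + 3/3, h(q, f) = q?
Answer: -2939/13 ≈ -226.08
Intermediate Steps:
P(T) = 0 (P(T) = (-T)/T + 3*(⅓) = -1 + 1 = 0)
U = -1/13 (U = 1/(-13) = -1/13 ≈ -0.076923)
Y(Q) = -218 + Q
Y(h(-8, J)) + U = (-218 - 8) - 1/13 = -226 - 1/13 = -2939/13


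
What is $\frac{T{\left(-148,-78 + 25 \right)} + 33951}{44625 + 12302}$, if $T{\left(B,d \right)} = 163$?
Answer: $\frac{34114}{56927} \approx 0.59926$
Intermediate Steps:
$\frac{T{\left(-148,-78 + 25 \right)} + 33951}{44625 + 12302} = \frac{163 + 33951}{44625 + 12302} = \frac{34114}{56927}$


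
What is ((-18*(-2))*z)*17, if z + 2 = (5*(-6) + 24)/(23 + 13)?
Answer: -1326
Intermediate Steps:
z = -13/6 (z = -2 + (5*(-6) + 24)/(23 + 13) = -2 + (-30 + 24)/36 = -2 - 6*1/36 = -2 - 1/6 = -13/6 ≈ -2.1667)
((-18*(-2))*z)*17 = (-18*(-2)*(-13/6))*17 = (36*(-13/6))*17 = -78*17 = -1326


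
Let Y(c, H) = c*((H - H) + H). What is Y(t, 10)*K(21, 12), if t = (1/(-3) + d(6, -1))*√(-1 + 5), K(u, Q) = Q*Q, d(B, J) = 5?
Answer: 13440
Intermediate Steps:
K(u, Q) = Q²
t = 28/3 (t = (1/(-3) + 5)*√(-1 + 5) = (1*(-⅓) + 5)*√4 = (-⅓ + 5)*2 = (14/3)*2 = 28/3 ≈ 9.3333)
Y(c, H) = H*c (Y(c, H) = c*(0 + H) = c*H = H*c)
Y(t, 10)*K(21, 12) = (10*(28/3))*12² = (280/3)*144 = 13440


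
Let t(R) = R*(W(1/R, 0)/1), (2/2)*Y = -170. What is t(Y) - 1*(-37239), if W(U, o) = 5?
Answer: 36389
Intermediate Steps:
Y = -170
t(R) = 5*R (t(R) = R*(5/1) = R*(5*1) = R*5 = 5*R)
t(Y) - 1*(-37239) = 5*(-170) - 1*(-37239) = -850 + 37239 = 36389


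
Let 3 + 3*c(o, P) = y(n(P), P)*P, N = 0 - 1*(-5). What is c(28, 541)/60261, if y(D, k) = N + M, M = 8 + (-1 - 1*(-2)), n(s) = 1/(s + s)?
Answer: 7571/180783 ≈ 0.041879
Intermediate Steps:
n(s) = 1/(2*s)
M = 9 (M = 8 + (-1 + 2) = 8 + 1 = 9)
N = 5 (N = 0 + 5 = 5)
y(D, k) = 14 (y(D, k) = 5 + 9 = 14)
c(o, P) = -1 + 14*P/3 (c(o, P) = -1 + (14*P)/3 = -1 + 14*P/3)
c(28, 541)/60261 = (-1 + (14/3)*541)/60261 = (-1 + 7574/3)*(1/60261) = (7571/3)*(1/60261) = 7571/180783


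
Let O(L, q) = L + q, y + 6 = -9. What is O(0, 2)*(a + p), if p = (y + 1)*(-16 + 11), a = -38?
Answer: 64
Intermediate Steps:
y = -15 (y = -6 - 9 = -15)
p = 70 (p = (-15 + 1)*(-16 + 11) = -14*(-5) = 70)
O(0, 2)*(a + p) = (0 + 2)*(-38 + 70) = 2*32 = 64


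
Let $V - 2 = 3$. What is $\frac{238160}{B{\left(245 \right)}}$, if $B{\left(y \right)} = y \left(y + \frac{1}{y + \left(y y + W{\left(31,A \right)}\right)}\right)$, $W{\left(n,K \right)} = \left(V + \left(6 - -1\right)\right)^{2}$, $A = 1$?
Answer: $\frac{2877639648}{725270119} \approx 3.9677$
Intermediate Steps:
$V = 5$ ($V = 2 + 3 = 5$)
$W{\left(n,K \right)} = 144$ ($W{\left(n,K \right)} = \left(5 + \left(6 - -1\right)\right)^{2} = \left(5 + \left(6 + 1\right)\right)^{2} = \left(5 + 7\right)^{2} = 12^{2} = 144$)
$B{\left(y \right)} = y \left(y + \frac{1}{144 + y + y^{2}}\right)$ ($B{\left(y \right)} = y \left(y + \frac{1}{y + \left(y y + 144\right)}\right) = y \left(y + \frac{1}{y + \left(y^{2} + 144\right)}\right) = y \left(y + \frac{1}{y + \left(144 + y^{2}\right)}\right) = y \left(y + \frac{1}{144 + y + y^{2}}\right)$)
$\frac{238160}{B{\left(245 \right)}} = \frac{238160}{245 \frac{1}{144 + 245 + 245^{2}} \left(1 + 245^{2} + 245^{3} + 144 \cdot 245\right)} = \frac{238160}{245 \frac{1}{144 + 245 + 60025} \left(1 + 60025 + 14706125 + 35280\right)} = \frac{238160}{245 \cdot \frac{1}{60414} \cdot 14801431} = \frac{238160}{\frac{3626350595}{60414}} = 238160 \cdot \frac{60414}{3626350595} = \frac{2877639648}{725270119}$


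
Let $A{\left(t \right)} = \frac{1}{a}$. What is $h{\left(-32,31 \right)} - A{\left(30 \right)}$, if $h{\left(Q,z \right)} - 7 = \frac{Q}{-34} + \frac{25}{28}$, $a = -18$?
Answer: $\frac{38083}{4284} \approx 8.8896$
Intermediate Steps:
$A{\left(t \right)} = - \frac{1}{18}$ ($A{\left(t \right)} = \frac{1}{-18} = - \frac{1}{18}$)
$h{\left(Q,z \right)} = \frac{221}{28} - \frac{Q}{34}$ ($h{\left(Q,z \right)} = 7 + \left(\frac{Q}{-34} + \frac{25}{28}\right) = 7 + \left(Q \left(- \frac{1}{34}\right) + 25 \cdot \frac{1}{28}\right) = 7 - \left(- \frac{25}{28} + \frac{Q}{34}\right) = \frac{221}{28} - \frac{Q}{34}$)
$h{\left(-32,31 \right)} - A{\left(30 \right)} = \left(\frac{221}{28} - - \frac{16}{17}\right) - - \frac{1}{18} = \left(\frac{221}{28} + \frac{16}{17}\right) + \frac{1}{18} = \frac{4205}{476} + \frac{1}{18} = \frac{38083}{4284}$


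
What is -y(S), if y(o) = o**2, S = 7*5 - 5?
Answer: -900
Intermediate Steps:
S = 30 (S = 35 - 5 = 30)
-y(S) = -1*30**2 = -1*900 = -900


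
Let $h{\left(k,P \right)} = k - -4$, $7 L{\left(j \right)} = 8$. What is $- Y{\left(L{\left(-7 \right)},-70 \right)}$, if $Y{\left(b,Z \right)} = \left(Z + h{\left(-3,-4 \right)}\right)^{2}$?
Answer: $-4761$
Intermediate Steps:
$L{\left(j \right)} = \frac{8}{7}$ ($L{\left(j \right)} = \frac{1}{7} \cdot 8 = \frac{8}{7}$)
$h{\left(k,P \right)} = 4 + k$ ($h{\left(k,P \right)} = k + 4 = 4 + k$)
$Y{\left(b,Z \right)} = \left(1 + Z\right)^{2}$ ($Y{\left(b,Z \right)} = \left(Z + \left(4 - 3\right)\right)^{2} = \left(Z + 1\right)^{2} = \left(1 + Z\right)^{2}$)
$- Y{\left(L{\left(-7 \right)},-70 \right)} = - \left(1 - 70\right)^{2} = - \left(-69\right)^{2} = \left(-1\right) 4761 = -4761$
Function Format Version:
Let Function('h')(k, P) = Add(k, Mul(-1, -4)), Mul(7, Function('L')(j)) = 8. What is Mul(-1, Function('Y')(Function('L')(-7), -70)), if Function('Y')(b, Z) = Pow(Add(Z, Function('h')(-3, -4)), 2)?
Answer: -4761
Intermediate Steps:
Function('L')(j) = Rational(8, 7) (Function('L')(j) = Mul(Rational(1, 7), 8) = Rational(8, 7))
Function('h')(k, P) = Add(4, k) (Function('h')(k, P) = Add(k, 4) = Add(4, k))
Function('Y')(b, Z) = Pow(Add(1, Z), 2) (Function('Y')(b, Z) = Pow(Add(Z, Add(4, -3)), 2) = Pow(Add(Z, 1), 2) = Pow(Add(1, Z), 2))
Mul(-1, Function('Y')(Function('L')(-7), -70)) = Mul(-1, Pow(Add(1, -70), 2)) = Mul(-1, Pow(-69, 2)) = Mul(-1, 4761) = -4761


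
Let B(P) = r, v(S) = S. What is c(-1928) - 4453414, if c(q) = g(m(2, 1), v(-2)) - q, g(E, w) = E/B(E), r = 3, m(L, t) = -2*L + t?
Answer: -4451487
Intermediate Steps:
m(L, t) = t - 2*L
B(P) = 3
g(E, w) = E/3
c(q) = -1 - q (c(q) = (1 - 2*2)/3 - q = (1 - 4)/3 - q = (1/3)*(-3) - q = -1 - q)
c(-1928) - 4453414 = (-1 - 1*(-1928)) - 4453414 = (-1 + 1928) - 4453414 = 1927 - 4453414 = -4451487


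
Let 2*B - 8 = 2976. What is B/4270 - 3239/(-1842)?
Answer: 8289397/3932670 ≈ 2.1078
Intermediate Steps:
B = 1492 (B = 4 + (½)*2976 = 4 + 1488 = 1492)
B/4270 - 3239/(-1842) = 1492/4270 - 3239/(-1842) = 1492*(1/4270) - 3239*(-1/1842) = 746/2135 + 3239/1842 = 8289397/3932670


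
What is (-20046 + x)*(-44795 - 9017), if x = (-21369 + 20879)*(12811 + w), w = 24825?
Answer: 993460247032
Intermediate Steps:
x = -18441640 (x = (-21369 + 20879)*(12811 + 24825) = -490*37636 = -18441640)
(-20046 + x)*(-44795 - 9017) = (-20046 - 18441640)*(-44795 - 9017) = -18461686*(-53812) = 993460247032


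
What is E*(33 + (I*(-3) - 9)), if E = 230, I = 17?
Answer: -6210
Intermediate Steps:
E*(33 + (I*(-3) - 9)) = 230*(33 + (17*(-3) - 9)) = 230*(33 + (-51 - 9)) = 230*(33 - 60) = 230*(-27) = -6210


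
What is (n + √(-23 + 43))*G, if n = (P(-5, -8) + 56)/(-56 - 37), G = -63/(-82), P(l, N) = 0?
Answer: -588/1271 + 63*√5/41 ≈ 2.9733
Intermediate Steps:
G = 63/82 (G = -63*(-1/82) = 63/82 ≈ 0.76829)
n = -56/93 (n = (0 + 56)/(-56 - 37) = 56/(-93) = 56*(-1/93) = -56/93 ≈ -0.60215)
(n + √(-23 + 43))*G = (-56/93 + √(-23 + 43))*(63/82) = (-56/93 + √20)*(63/82) = (-56/93 + 2*√5)*(63/82) = -588/1271 + 63*√5/41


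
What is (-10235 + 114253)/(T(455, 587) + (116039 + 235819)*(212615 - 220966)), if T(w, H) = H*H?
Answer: -104018/2938021589 ≈ -3.5404e-5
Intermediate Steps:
T(w, H) = H²
(-10235 + 114253)/(T(455, 587) + (116039 + 235819)*(212615 - 220966)) = (-10235 + 114253)/(587² + (116039 + 235819)*(212615 - 220966)) = 104018/(344569 + 351858*(-8351)) = 104018/(344569 - 2938366158) = 104018/(-2938021589) = 104018*(-1/2938021589) = -104018/2938021589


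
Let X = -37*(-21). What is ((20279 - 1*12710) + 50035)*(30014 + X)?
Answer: 1773684764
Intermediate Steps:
X = 777
((20279 - 1*12710) + 50035)*(30014 + X) = ((20279 - 1*12710) + 50035)*(30014 + 777) = ((20279 - 12710) + 50035)*30791 = (7569 + 50035)*30791 = 57604*30791 = 1773684764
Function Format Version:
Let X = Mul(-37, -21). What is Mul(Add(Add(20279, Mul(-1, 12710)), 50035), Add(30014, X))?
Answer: 1773684764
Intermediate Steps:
X = 777
Mul(Add(Add(20279, Mul(-1, 12710)), 50035), Add(30014, X)) = Mul(Add(Add(20279, Mul(-1, 12710)), 50035), Add(30014, 777)) = Mul(Add(Add(20279, -12710), 50035), 30791) = Mul(Add(7569, 50035), 30791) = Mul(57604, 30791) = 1773684764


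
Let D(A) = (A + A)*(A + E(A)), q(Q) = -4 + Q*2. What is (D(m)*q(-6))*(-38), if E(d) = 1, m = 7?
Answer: 68096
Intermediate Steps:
q(Q) = -4 + 2*Q
D(A) = 2*A*(1 + A) (D(A) = (A + A)*(A + 1) = (2*A)*(1 + A) = 2*A*(1 + A))
(D(m)*q(-6))*(-38) = ((2*7*(1 + 7))*(-4 + 2*(-6)))*(-38) = ((2*7*8)*(-4 - 12))*(-38) = (112*(-16))*(-38) = -1792*(-38) = 68096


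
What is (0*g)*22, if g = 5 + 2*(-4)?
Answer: 0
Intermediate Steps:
g = -3 (g = 5 - 8 = -3)
(0*g)*22 = (0*(-3))*22 = 0*22 = 0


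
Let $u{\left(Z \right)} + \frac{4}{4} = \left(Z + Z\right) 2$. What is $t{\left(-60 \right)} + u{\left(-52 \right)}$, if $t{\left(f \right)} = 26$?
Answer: $-183$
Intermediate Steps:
$u{\left(Z \right)} = -1 + 4 Z$ ($u{\left(Z \right)} = -1 + \left(Z + Z\right) 2 = -1 + 2 Z 2 = -1 + 4 Z$)
$t{\left(-60 \right)} + u{\left(-52 \right)} = 26 + \left(-1 + 4 \left(-52\right)\right) = 26 - 209 = -183$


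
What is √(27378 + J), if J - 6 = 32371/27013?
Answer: √19983038633719/27013 ≈ 165.48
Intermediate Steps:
J = 194449/27013 (J = 6 + 32371/27013 = 194449/27013 ≈ 7.1983)
√(27378 + J) = √(27378 + 194449/27013) = √(739756363/27013) = √19983038633719/27013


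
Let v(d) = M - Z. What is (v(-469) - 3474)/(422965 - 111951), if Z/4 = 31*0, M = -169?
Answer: -3643/311014 ≈ -0.011713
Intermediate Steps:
Z = 0 (Z = 4*(31*0) = 4*0 = 0)
v(d) = -169 (v(d) = -169 - 1*0 = -169 + 0 = -169)
(v(-469) - 3474)/(422965 - 111951) = (-169 - 3474)/(422965 - 111951) = -3643/311014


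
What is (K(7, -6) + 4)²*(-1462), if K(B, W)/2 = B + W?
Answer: -52632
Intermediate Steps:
K(B, W) = 2*B + 2*W (K(B, W) = 2*(B + W) = 2*B + 2*W)
(K(7, -6) + 4)²*(-1462) = ((2*7 + 2*(-6)) + 4)²*(-1462) = ((14 - 12) + 4)²*(-1462) = (2 + 4)²*(-1462) = 6²*(-1462) = 36*(-1462) = -52632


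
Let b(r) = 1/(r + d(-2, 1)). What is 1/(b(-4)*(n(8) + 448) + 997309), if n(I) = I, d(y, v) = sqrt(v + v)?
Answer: 6980251/6960557702719 + 228*sqrt(2)/6960557702719 ≈ 1.0029e-6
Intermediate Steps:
d(y, v) = sqrt(2)*sqrt(v) (d(y, v) = sqrt(2*v) = sqrt(2)*sqrt(v))
b(r) = 1/(r + sqrt(2)) (b(r) = 1/(r + sqrt(2)*sqrt(1)) = 1/(r + sqrt(2)*1) = 1/(r + sqrt(2)))
1/(b(-4)*(n(8) + 448) + 997309) = 1/((8 + 448)/(-4 + sqrt(2)) + 997309) = 1/(456/(-4 + sqrt(2)) + 997309) = 1/(997309 + 456/(-4 + sqrt(2)))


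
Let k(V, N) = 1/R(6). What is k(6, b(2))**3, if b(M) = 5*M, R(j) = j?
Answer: 1/216 ≈ 0.0046296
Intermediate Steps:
k(V, N) = 1/6
k(6, b(2))**3 = (1/6)**3 = 1/216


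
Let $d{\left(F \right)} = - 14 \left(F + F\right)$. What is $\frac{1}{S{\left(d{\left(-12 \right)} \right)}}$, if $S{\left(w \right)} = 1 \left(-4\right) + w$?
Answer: $\frac{1}{332} \approx 0.003012$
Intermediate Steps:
$d{\left(F \right)} = - 28 F$ ($d{\left(F \right)} = - 14 \cdot 2 F = - 28 F$)
$S{\left(w \right)} = -4 + w$
$\frac{1}{S{\left(d{\left(-12 \right)} \right)}} = \frac{1}{-4 - -336} = \frac{1}{-4 + 336} = \frac{1}{332}$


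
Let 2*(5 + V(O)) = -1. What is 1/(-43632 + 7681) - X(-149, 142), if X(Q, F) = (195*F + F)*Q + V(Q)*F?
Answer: 149115724298/35951 ≈ 4.1477e+6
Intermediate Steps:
V(O) = -11/2 (V(O) = -5 + (½)*(-1) = -5 - ½ = -11/2)
X(Q, F) = -11*F/2 + 196*F*Q (X(Q, F) = (195*F + F)*Q - 11*F/2 = (196*F)*Q - 11*F/2 = 196*F*Q - 11*F/2 = -11*F/2 + 196*F*Q)
1/(-43632 + 7681) - X(-149, 142) = 1/(-43632 + 7681) - 142*(-11 + 392*(-149))/2 = 1/(-35951) - 142*(-11 - 58408)/2 = -1/35951 - 142*(-58419)/2 = -1/35951 - 1*(-4147749) = -1/35951 + 4147749 = 149115724298/35951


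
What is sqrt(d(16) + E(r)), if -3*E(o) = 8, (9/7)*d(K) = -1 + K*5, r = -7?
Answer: 23/3 ≈ 7.6667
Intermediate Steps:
d(K) = -7/9 + 35*K/9 (d(K) = 7*(-1 + K*5)/9 = 7*(-1 + 5*K)/9 = -7/9 + 35*K/9)
E(o) = -8/3 (E(o) = -1/3*8 = -8/3)
sqrt(d(16) + E(r)) = sqrt((-7/9 + (35/9)*16) - 8/3) = sqrt((-7/9 + 560/9) - 8/3) = sqrt(553/9 - 8/3) = sqrt(529/9) = 23/3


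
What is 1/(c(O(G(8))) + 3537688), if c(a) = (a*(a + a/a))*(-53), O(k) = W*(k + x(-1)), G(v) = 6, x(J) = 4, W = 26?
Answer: -1/58892 ≈ -1.6980e-5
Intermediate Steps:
O(k) = 104 + 26*k (O(k) = 26*(k + 4) = 26*(4 + k) = 104 + 26*k)
c(a) = -53*a*(1 + a) (c(a) = (a*(a + 1))*(-53) = (a*(1 + a))*(-53) = -53*a*(1 + a))
1/(c(O(G(8))) + 3537688) = 1/(-53*(104 + 26*6)*(1 + (104 + 26*6)) + 3537688) = 1/(-53*(104 + 156)*(1 + (104 + 156)) + 3537688) = 1/(-53*260*(1 + 260) + 3537688) = 1/(-53*260*261 + 3537688) = 1/(-3596580 + 3537688) = 1/(-58892) = -1/58892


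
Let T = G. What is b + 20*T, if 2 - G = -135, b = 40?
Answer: 2780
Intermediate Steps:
G = 137 (G = 2 - 1*(-135) = 2 + 135 = 137)
T = 137
b + 20*T = 40 + 20*137 = 40 + 2740 = 2780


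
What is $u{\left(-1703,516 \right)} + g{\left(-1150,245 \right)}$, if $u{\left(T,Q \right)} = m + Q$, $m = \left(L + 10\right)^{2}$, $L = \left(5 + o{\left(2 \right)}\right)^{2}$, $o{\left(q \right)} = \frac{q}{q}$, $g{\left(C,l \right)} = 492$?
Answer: $3124$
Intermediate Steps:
$o{\left(q \right)} = 1$
$L = 36$ ($L = \left(5 + 1\right)^{2} = 6^{2} = 36$)
$m = 2116$ ($m = \left(36 + 10\right)^{2} = 46^{2} = 2116$)
$u{\left(T,Q \right)} = 2116 + Q$
$u{\left(-1703,516 \right)} + g{\left(-1150,245 \right)} = \left(2116 + 516\right) + 492 = 2632 + 492 = 3124$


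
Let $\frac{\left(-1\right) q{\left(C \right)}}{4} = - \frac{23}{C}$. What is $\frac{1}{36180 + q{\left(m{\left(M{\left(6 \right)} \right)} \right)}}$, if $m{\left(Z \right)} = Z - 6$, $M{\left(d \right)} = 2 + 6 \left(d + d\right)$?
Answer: $\frac{17}{615083} \approx 2.7639 \cdot 10^{-5}$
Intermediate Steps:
$M{\left(d \right)} = 2 + 12 d$ ($M{\left(d \right)} = 2 + 6 \cdot 2 d = 2 + 12 d$)
$m{\left(Z \right)} = -6 + Z$
$q{\left(C \right)} = \frac{92}{C}$ ($q{\left(C \right)} = - 4 \left(- \frac{23}{C}\right) = \frac{92}{C}$)
$\frac{1}{36180 + q{\left(m{\left(M{\left(6 \right)} \right)} \right)}} = \frac{1}{36180 + \frac{92}{-6 + \left(2 + 12 \cdot 6\right)}} = \frac{1}{36180 + \frac{92}{-6 + \left(2 + 72\right)}} = \frac{1}{36180 + \frac{92}{-6 + 74}} = \frac{1}{36180 + \frac{92}{68}} = \frac{1}{36180 + 92 \cdot \frac{1}{68}} = \frac{1}{36180 + \frac{23}{17}} = \frac{1}{\frac{615083}{17}} = \frac{17}{615083}$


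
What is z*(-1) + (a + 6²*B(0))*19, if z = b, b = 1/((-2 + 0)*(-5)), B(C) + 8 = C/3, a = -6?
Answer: -55861/10 ≈ -5586.1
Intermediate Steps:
B(C) = -8 + C/3
b = ⅒ (b = 1/(-2*(-5)) = 1/10 = 1*(⅒) = ⅒ ≈ 0.10000)
z = ⅒ ≈ 0.10000
z*(-1) + (a + 6²*B(0))*19 = (⅒)*(-1) + (-6 + 6²*(-8 + (⅓)*0))*19 = -⅒ + (-6 + 36*(-8 + 0))*19 = -⅒ + (-6 + 36*(-8))*19 = -⅒ + (-6 - 288)*19 = -⅒ - 294*19 = -⅒ - 5586 = -55861/10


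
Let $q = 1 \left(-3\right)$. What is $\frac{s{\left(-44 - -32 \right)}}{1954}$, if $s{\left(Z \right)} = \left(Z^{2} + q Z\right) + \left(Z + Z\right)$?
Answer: $\frac{78}{977} \approx 0.079836$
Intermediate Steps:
$q = -3$
$s{\left(Z \right)} = Z^{2} - Z$ ($s{\left(Z \right)} = \left(Z^{2} - 3 Z\right) + \left(Z + Z\right) = \left(Z^{2} - 3 Z\right) + 2 Z = Z^{2} - Z$)
$\frac{s{\left(-44 - -32 \right)}}{1954} = \frac{\left(-44 - -32\right) \left(-1 - 12\right)}{1954} = \left(-44 + 32\right) \left(-1 + \left(-44 + 32\right)\right) \frac{1}{1954} = - 12 \left(-1 - 12\right) \frac{1}{1954} = \left(-12\right) \left(-13\right) \frac{1}{1954} = 156 \cdot \frac{1}{1954} = \frac{78}{977}$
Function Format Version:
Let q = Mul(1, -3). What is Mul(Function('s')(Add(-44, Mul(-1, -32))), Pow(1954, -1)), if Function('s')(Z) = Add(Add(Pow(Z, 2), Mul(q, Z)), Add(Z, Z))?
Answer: Rational(78, 977) ≈ 0.079836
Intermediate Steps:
q = -3
Function('s')(Z) = Add(Pow(Z, 2), Mul(-1, Z)) (Function('s')(Z) = Add(Add(Pow(Z, 2), Mul(-3, Z)), Add(Z, Z)) = Add(Add(Pow(Z, 2), Mul(-3, Z)), Mul(2, Z)) = Add(Pow(Z, 2), Mul(-1, Z)))
Mul(Function('s')(Add(-44, Mul(-1, -32))), Pow(1954, -1)) = Mul(Mul(Add(-44, Mul(-1, -32)), Add(-1, Add(-44, Mul(-1, -32)))), Pow(1954, -1)) = Mul(Mul(Add(-44, 32), Add(-1, Add(-44, 32))), Rational(1, 1954)) = Mul(Mul(-12, Add(-1, -12)), Rational(1, 1954)) = Mul(Mul(-12, -13), Rational(1, 1954)) = Mul(156, Rational(1, 1954)) = Rational(78, 977)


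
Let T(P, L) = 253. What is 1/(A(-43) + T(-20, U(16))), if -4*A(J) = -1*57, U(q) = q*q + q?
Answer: 4/1069 ≈ 0.0037418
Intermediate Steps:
U(q) = q + q² (U(q) = q² + q = q + q²)
A(J) = 57/4 (A(J) = -(-1)*57/4 = -¼*(-57) = 57/4)
1/(A(-43) + T(-20, U(16))) = 1/(57/4 + 253) = 1/(1069/4) = 4/1069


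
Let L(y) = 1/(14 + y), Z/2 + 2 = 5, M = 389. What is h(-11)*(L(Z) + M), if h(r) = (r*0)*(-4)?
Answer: 0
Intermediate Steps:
Z = 6 (Z = -4 + 2*5 = -4 + 10 = 6)
h(r) = 0 (h(r) = 0*(-4) = 0)
h(-11)*(L(Z) + M) = 0*(1/(14 + 6) + 389) = 0*(1/20 + 389) = 0*(7781/20) = 0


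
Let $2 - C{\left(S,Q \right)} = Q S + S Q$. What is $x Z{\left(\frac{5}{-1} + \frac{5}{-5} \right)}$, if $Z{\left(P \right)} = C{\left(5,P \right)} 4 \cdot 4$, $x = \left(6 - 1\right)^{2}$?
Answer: $24800$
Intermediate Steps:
$C{\left(S,Q \right)} = 2 - 2 Q S$ ($C{\left(S,Q \right)} = 2 - \left(Q S + S Q\right) = 2 - \left(Q S + Q S\right) = 2 - 2 Q S$)
$x = 25$ ($x = 5^{2} = 25$)
$Z{\left(P \right)} = 32 - 160 P$ ($Z{\left(P \right)} = \left(2 - 2 P 5\right) 4 \cdot 4 = \left(2 - 10 P\right) 4 \cdot 4 = \left(8 - 40 P\right) 4 = 32 - 160 P$)
$x Z{\left(\frac{5}{-1} + \frac{5}{-5} \right)} = 25 \left(32 - 160 \left(\frac{5}{-1} + \frac{5}{-5}\right)\right) = 25 \left(32 - 160 \left(5 \left(-1\right) + 5 \left(- \frac{1}{5}\right)\right)\right) = 25 \left(32 - 160 \left(-5 - 1\right)\right) = 25 \left(32 - -960\right) = 25 \left(32 + 960\right) = 25 \cdot 992 = 24800$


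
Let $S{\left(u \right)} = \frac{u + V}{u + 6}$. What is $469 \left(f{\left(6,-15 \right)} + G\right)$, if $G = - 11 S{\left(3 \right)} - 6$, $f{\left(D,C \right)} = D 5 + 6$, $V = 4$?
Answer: $\frac{90517}{9} \approx 10057.0$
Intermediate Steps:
$S{\left(u \right)} = \frac{4 + u}{6 + u}$ ($S{\left(u \right)} = \frac{u + 4}{u + 6} = \frac{4 + u}{6 + u}$)
$f{\left(D,C \right)} = 6 + 5 D$ ($f{\left(D,C \right)} = 5 D + 6 = 6 + 5 D$)
$G = - \frac{131}{9}$ ($G = - 11 \frac{4 + 3}{6 + 3} - 6 = - 11 \cdot \frac{1}{9} \cdot 7 - 6 = \left(-11\right) \frac{7}{9} - 6 = - \frac{77}{9} - 6 = - \frac{131}{9} \approx -14.556$)
$469 \left(f{\left(6,-15 \right)} + G\right) = 469 \left(\left(6 + 5 \cdot 6\right) - \frac{131}{9}\right) = 469 \left(\left(6 + 30\right) - \frac{131}{9}\right) = 469 \left(36 - \frac{131}{9}\right) = 469 \cdot \frac{193}{9} = \frac{90517}{9}$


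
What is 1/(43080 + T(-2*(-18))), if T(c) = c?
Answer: 1/43116 ≈ 2.3193e-5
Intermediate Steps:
1/(43080 + T(-2*(-18))) = 1/(43080 - 2*(-18)) = 1/(43080 + 36) = 1/43116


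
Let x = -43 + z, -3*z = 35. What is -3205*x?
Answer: 525620/3 ≈ 1.7521e+5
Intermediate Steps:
z = -35/3 (z = -1/3*35 = -35/3 ≈ -11.667)
x = -164/3 (x = -43 - 35/3 = -164/3 ≈ -54.667)
-3205*x = -3205*(-164/3) = 525620/3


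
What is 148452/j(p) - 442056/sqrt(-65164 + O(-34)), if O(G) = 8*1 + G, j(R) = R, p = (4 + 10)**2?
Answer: 37113/49 + 73676*I*sqrt(65190)/10865 ≈ 757.41 + 1731.4*I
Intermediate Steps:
p = 196 (p = 14**2 = 196)
O(G) = 8 + G
148452/j(p) - 442056/sqrt(-65164 + O(-34)) = 148452/196 - 442056/sqrt(-65164 + (8 - 34)) = 148452*(1/196) - 442056/sqrt(-65164 - 26) = 37113/49 - 442056*(-I*sqrt(65190)/65190) = 37113/49 - (-73676)*I*sqrt(65190)/10865 = 37113/49 + 73676*I*sqrt(65190)/10865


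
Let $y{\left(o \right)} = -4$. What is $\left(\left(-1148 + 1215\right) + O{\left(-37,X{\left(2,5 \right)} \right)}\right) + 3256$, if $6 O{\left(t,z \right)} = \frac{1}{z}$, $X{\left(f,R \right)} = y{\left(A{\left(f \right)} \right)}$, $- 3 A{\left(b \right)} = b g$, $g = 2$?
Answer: $\frac{79751}{24} \approx 3323.0$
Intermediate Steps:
$A{\left(b \right)} = - \frac{2 b}{3}$ ($A{\left(b \right)} = - \frac{b 2}{3} = - \frac{2 b}{3}$)
$X{\left(f,R \right)} = -4$
$O{\left(t,z \right)} = \frac{1}{6 z}$
$\left(\left(-1148 + 1215\right) + O{\left(-37,X{\left(2,5 \right)} \right)}\right) + 3256 = \left(\left(-1148 + 1215\right) + \frac{1}{6 \left(-4\right)}\right) + 3256 = \left(67 + \frac{1}{6} \left(- \frac{1}{4}\right)\right) + 3256 = \left(67 - \frac{1}{24}\right) + 3256 = \frac{1607}{24} + 3256 = \frac{79751}{24}$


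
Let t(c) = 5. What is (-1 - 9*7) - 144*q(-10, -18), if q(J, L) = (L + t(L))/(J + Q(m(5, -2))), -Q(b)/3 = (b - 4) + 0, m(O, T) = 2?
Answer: -532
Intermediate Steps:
Q(b) = 12 - 3*b (Q(b) = -3*((b - 4) + 0) = -3*((-4 + b) + 0) = -3*(-4 + b) = 12 - 3*b)
q(J, L) = (5 + L)/(6 + J) (q(J, L) = (L + 5)/(J + (12 - 3*2)) = (5 + L)/(J + (12 - 6)) = (5 + L)/(J + 6) = (5 + L)/(6 + J))
(-1 - 9*7) - 144*q(-10, -18) = (-1 - 9*7) - 144*(5 - 18)/(6 - 10) = (-1 - 63) - 144*(-13)/(-4) = -64 - (-36)*(-13) = -64 - 144*13/4 = -64 - 468 = -532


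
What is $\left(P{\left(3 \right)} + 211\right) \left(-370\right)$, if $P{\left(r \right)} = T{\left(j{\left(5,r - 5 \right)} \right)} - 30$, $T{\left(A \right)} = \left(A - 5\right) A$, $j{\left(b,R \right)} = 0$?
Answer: $-66970$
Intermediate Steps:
$T{\left(A \right)} = A \left(-5 + A\right)$ ($T{\left(A \right)} = \left(-5 + A\right) A = A \left(-5 + A\right)$)
$P{\left(r \right)} = -30$ ($P{\left(r \right)} = 0 \left(-5 + 0\right) - 30 = 0 \left(-5\right) - 30 = 0 - 30 = -30$)
$\left(P{\left(3 \right)} + 211\right) \left(-370\right) = \left(-30 + 211\right) \left(-370\right) = 181 \left(-370\right) = -66970$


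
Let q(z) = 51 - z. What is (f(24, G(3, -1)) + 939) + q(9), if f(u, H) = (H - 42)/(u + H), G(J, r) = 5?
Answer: 28412/29 ≈ 979.72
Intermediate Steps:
f(u, H) = (-42 + H)/(H + u)
(f(24, G(3, -1)) + 939) + q(9) = ((-42 + 5)/(5 + 24) + 939) + (51 - 1*9) = (-37/29 + 939) + (51 - 9) = ((1/29)*(-37) + 939) + 42 = (-37/29 + 939) + 42 = 27194/29 + 42 = 28412/29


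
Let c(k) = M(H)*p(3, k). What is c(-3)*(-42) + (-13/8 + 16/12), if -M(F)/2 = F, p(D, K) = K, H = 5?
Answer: -30247/24 ≈ -1260.3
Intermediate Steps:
M(F) = -2*F
c(k) = -10*k (c(k) = (-2*5)*k = -10*k)
c(-3)*(-42) + (-13/8 + 16/12) = -10*(-3)*(-42) + (-13/8 + 16/12) = 30*(-42) + (-13*⅛ + 16*(1/12)) = -1260 + (-13/8 + 4/3) = -1260 - 7/24 = -30247/24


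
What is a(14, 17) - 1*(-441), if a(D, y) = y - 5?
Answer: 453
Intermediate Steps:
a(D, y) = -5 + y
a(14, 17) - 1*(-441) = (-5 + 17) - 1*(-441) = 12 + 441 = 453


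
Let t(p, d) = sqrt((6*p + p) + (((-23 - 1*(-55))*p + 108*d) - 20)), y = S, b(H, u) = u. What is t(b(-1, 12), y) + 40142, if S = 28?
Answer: 40142 + 4*sqrt(217) ≈ 40201.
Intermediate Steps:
y = 28
t(p, d) = sqrt(-20 + 39*p + 108*d) (t(p, d) = sqrt(7*p + (((-23 + 55)*p + 108*d) - 20)) = sqrt(7*p + ((32*p + 108*d) - 20)) = sqrt(7*p + (-20 + 32*p + 108*d)) = sqrt(-20 + 39*p + 108*d))
t(b(-1, 12), y) + 40142 = sqrt(-20 + 39*12 + 108*28) + 40142 = sqrt(-20 + 468 + 3024) + 40142 = sqrt(3472) + 40142 = 4*sqrt(217) + 40142 = 40142 + 4*sqrt(217)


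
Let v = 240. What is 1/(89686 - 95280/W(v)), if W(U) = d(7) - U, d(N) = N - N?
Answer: 1/90083 ≈ 1.1101e-5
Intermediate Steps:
d(N) = 0
W(U) = -U (W(U) = 0 - U = -U)
1/(89686 - 95280/W(v)) = 1/(89686 - 95280/((-1*240))) = 1/(89686 - 95280/(-240)) = 1/(89686 - 95280*(-1/240)) = 1/(89686 + 397) = 1/90083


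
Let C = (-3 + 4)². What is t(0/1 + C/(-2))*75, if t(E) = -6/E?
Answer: 900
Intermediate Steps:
C = 1 (C = 1² = 1)
t(0/1 + C/(-2))*75 = -6/(0/1 + 1/(-2))*75 = -6/(0*1 + 1*(-½))*75 = -6/(0 - ½)*75 = -6/(-½)*75 = -6*(-2)*75 = 12*75 = 900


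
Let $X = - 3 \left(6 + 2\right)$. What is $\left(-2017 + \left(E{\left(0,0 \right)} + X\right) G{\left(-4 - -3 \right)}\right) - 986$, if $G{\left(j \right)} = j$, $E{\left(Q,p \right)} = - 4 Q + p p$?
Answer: $-2979$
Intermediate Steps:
$E{\left(Q,p \right)} = p^{2} - 4 Q$ ($E{\left(Q,p \right)} = - 4 Q + p^{2} = p^{2} - 4 Q$)
$X = -24$ ($X = \left(-3\right) 8 = -24$)
$\left(-2017 + \left(E{\left(0,0 \right)} + X\right) G{\left(-4 - -3 \right)}\right) - 986 = \left(-2017 + \left(\left(0^{2} - 0\right) - 24\right) \left(-4 - -3\right)\right) - 986 = \left(-2017 + \left(\left(0 + 0\right) - 24\right) \left(-4 + 3\right)\right) - 986 = \left(-2017 + \left(0 - 24\right) \left(-1\right)\right) - 986 = \left(-2017 - -24\right) - 986 = \left(-2017 + 24\right) - 986 = -1993 - 986 = -2979$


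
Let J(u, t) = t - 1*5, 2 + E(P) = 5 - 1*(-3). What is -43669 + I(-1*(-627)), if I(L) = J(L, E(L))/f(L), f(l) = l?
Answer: -27380462/627 ≈ -43669.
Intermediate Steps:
E(P) = 6 (E(P) = -2 + (5 - 1*(-3)) = -2 + (5 + 3) = -2 + 8 = 6)
J(u, t) = -5 + t (J(u, t) = t - 5 = -5 + t)
I(L) = 1/L (I(L) = (-5 + 6)/L = 1/L)
-43669 + I(-1*(-627)) = -43669 + 1/(-1*(-627)) = -43669 + 1/627 = -27380462/627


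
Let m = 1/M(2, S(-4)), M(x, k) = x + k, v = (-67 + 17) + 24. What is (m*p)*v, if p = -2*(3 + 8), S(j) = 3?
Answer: 572/5 ≈ 114.40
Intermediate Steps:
v = -26 (v = -50 + 24 = -26)
M(x, k) = k + x
p = -22 (p = -2*11 = -22)
m = ⅕ (m = 1/(3 + 2) = 1/5 = ⅕ ≈ 0.20000)
(m*p)*v = ((⅕)*(-22))*(-26) = -22/5*(-26) = 572/5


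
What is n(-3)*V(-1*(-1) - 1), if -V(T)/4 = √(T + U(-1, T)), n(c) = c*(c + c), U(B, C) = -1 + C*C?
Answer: -72*I ≈ -72.0*I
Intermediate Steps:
U(B, C) = -1 + C²
n(c) = 2*c² (n(c) = c*(2*c) = 2*c²)
V(T) = -4*√(-1 + T + T²) (V(T) = -4*√(T + (-1 + T²)) = -4*√(-1 + T + T²))
n(-3)*V(-1*(-1) - 1) = (2*(-3)²)*(-4*√(-1 + (-1*(-1) - 1) + (-1*(-1) - 1)²)) = (2*9)*(-4*√(-1 + (1 - 1) + (1 - 1)²)) = 18*(-4*√(-1 + 0 + 0²)) = 18*(-4*√(-1 + 0 + 0)) = 18*(-4*I) = -72*I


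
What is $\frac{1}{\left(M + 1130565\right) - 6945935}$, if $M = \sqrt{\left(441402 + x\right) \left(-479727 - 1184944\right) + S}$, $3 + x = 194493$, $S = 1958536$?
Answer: $- \frac{2907685}{17438538624948} - \frac{i \sqrt{264637253249}}{17438538624948} \approx -1.6674 \cdot 10^{-7} - 2.95 \cdot 10^{-8} i$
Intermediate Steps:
$x = 194490$ ($x = -3 + 194493 = 194490$)
$M = 2 i \sqrt{264637253249}$ ($M = \sqrt{\left(441402 + 194490\right) \left(-479727 - 1184944\right) + 1958536} = \sqrt{635892 \left(-1664671\right) + 1958536} = \sqrt{-1058550971532 + 1958536} = \sqrt{-1058549012996} = 2 i \sqrt{264637253249} \approx 1.0289 \cdot 10^{6} i$)
$\frac{1}{\left(M + 1130565\right) - 6945935} = \frac{1}{\left(2 i \sqrt{264637253249} + 1130565\right) - 6945935} = \frac{1}{\left(1130565 + 2 i \sqrt{264637253249}\right) - 6945935} = \frac{1}{-5815370 + 2 i \sqrt{264637253249}}$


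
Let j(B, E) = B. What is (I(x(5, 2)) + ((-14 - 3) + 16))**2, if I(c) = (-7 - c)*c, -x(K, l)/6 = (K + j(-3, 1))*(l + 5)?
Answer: 41847961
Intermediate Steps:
x(K, l) = -6*(-3 + K)*(5 + l) (x(K, l) = -6*(K - 3)*(l + 5) = -6*(-3 + K)*(5 + l))
I(c) = c*(-7 - c)
(I(x(5, 2)) + ((-14 - 3) + 16))**2 = (-(90 - 30*5 + 18*2 - 6*5*2)*(7 + (90 - 30*5 + 18*2 - 6*5*2)) + ((-14 - 3) + 16))**2 = (-(90 - 150 + 36 - 60)*(7 + (90 - 150 + 36 - 60)) + (-17 + 16))**2 = (-1*(-84)*(7 - 84) - 1)**2 = (-1*(-84)*(-77) - 1)**2 = (-6468 - 1)**2 = (-6469)**2 = 41847961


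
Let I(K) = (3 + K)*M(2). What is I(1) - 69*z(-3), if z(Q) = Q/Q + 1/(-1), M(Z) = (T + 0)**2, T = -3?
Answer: 36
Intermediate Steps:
M(Z) = 9 (M(Z) = (-3 + 0)**2 = (-3)**2 = 9)
I(K) = 27 + 9*K (I(K) = (3 + K)*9 = 27 + 9*K)
z(Q) = 0 (z(Q) = 1 + 1*(-1) = 1 - 1 = 0)
I(1) - 69*z(-3) = (27 + 9*1) - 69*0 = (27 + 9) + 0 = 36 + 0 = 36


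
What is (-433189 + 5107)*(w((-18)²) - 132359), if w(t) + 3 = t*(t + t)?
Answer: -33214882380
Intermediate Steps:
w(t) = -3 + 2*t² (w(t) = -3 + t*(t + t) = -3 + t*(2*t) = -3 + 2*t²)
(-433189 + 5107)*(w((-18)²) - 132359) = (-433189 + 5107)*((-3 + 2*((-18)²)²) - 132359) = -428082*((-3 + 2*324²) - 132359) = -428082*((-3 + 2*104976) - 132359) = -428082*((-3 + 209952) - 132359) = -428082*(209949 - 132359) = -428082*77590 = -33214882380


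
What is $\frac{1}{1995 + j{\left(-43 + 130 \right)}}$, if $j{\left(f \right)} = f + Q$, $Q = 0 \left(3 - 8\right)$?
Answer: $\frac{1}{2082} \approx 0.00048031$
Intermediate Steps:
$Q = 0$ ($Q = 0 \left(-5\right) = 0$)
$j{\left(f \right)} = f$ ($j{\left(f \right)} = f + 0 = f$)
$\frac{1}{1995 + j{\left(-43 + 130 \right)}} = \frac{1}{1995 + \left(-43 + 130\right)} = \frac{1}{1995 + 87} = \frac{1}{2082}$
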